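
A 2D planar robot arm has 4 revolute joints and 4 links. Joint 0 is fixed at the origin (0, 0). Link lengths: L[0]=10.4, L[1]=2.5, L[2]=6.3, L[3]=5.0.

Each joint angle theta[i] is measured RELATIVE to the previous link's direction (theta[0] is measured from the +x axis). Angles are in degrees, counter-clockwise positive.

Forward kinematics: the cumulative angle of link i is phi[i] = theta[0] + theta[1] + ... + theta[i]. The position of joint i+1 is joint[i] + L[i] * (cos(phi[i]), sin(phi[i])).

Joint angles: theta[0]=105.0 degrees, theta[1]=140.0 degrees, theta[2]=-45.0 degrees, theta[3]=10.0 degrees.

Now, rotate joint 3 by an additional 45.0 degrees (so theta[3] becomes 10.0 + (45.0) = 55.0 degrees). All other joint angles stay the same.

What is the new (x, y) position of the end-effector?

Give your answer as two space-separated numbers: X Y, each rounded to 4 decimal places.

joint[0] = (0.0000, 0.0000)  (base)
link 0: phi[0] = 105 = 105 deg
  cos(105 deg) = -0.2588, sin(105 deg) = 0.9659
  joint[1] = (0.0000, 0.0000) + 10.4 * (-0.2588, 0.9659) = (0.0000 + -2.6917, 0.0000 + 10.0456) = (-2.6917, 10.0456)
link 1: phi[1] = 105 + 140 = 245 deg
  cos(245 deg) = -0.4226, sin(245 deg) = -0.9063
  joint[2] = (-2.6917, 10.0456) + 2.5 * (-0.4226, -0.9063) = (-2.6917 + -1.0565, 10.0456 + -2.2658) = (-3.7483, 7.7799)
link 2: phi[2] = 105 + 140 + -45 = 200 deg
  cos(200 deg) = -0.9397, sin(200 deg) = -0.3420
  joint[3] = (-3.7483, 7.7799) + 6.3 * (-0.9397, -0.3420) = (-3.7483 + -5.9201, 7.7799 + -2.1547) = (-9.6683, 5.6251)
link 3: phi[3] = 105 + 140 + -45 + 55 = 255 deg
  cos(255 deg) = -0.2588, sin(255 deg) = -0.9659
  joint[4] = (-9.6683, 5.6251) + 5 * (-0.2588, -0.9659) = (-9.6683 + -1.2941, 5.6251 + -4.8296) = (-10.9624, 0.7955)
End effector: (-10.9624, 0.7955)

Answer: -10.9624 0.7955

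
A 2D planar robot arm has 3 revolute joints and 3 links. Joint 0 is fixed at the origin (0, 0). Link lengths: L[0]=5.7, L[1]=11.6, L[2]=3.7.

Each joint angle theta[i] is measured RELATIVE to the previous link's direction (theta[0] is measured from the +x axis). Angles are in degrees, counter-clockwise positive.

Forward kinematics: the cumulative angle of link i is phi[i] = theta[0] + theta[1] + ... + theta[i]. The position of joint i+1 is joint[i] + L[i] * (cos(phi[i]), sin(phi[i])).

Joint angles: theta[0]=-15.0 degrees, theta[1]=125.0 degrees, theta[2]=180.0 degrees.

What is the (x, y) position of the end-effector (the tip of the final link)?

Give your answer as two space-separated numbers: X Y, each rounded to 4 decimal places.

Answer: 2.8038 5.9483

Derivation:
joint[0] = (0.0000, 0.0000)  (base)
link 0: phi[0] = -15 = -15 deg
  cos(-15 deg) = 0.9659, sin(-15 deg) = -0.2588
  joint[1] = (0.0000, 0.0000) + 5.7 * (0.9659, -0.2588) = (0.0000 + 5.5058, 0.0000 + -1.4753) = (5.5058, -1.4753)
link 1: phi[1] = -15 + 125 = 110 deg
  cos(110 deg) = -0.3420, sin(110 deg) = 0.9397
  joint[2] = (5.5058, -1.4753) + 11.6 * (-0.3420, 0.9397) = (5.5058 + -3.9674, -1.4753 + 10.9004) = (1.5383, 9.4252)
link 2: phi[2] = -15 + 125 + 180 = 290 deg
  cos(290 deg) = 0.3420, sin(290 deg) = -0.9397
  joint[3] = (1.5383, 9.4252) + 3.7 * (0.3420, -0.9397) = (1.5383 + 1.2655, 9.4252 + -3.4769) = (2.8038, 5.9483)
End effector: (2.8038, 5.9483)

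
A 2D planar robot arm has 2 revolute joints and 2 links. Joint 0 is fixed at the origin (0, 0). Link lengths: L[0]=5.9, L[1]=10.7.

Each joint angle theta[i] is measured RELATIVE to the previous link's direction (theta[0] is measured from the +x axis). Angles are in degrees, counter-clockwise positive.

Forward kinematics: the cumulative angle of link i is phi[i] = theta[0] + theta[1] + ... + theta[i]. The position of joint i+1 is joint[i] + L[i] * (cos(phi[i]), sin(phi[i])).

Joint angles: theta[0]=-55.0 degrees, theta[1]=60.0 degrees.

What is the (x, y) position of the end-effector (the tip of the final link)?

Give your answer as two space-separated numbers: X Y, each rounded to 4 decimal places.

joint[0] = (0.0000, 0.0000)  (base)
link 0: phi[0] = -55 = -55 deg
  cos(-55 deg) = 0.5736, sin(-55 deg) = -0.8192
  joint[1] = (0.0000, 0.0000) + 5.9 * (0.5736, -0.8192) = (0.0000 + 3.3841, 0.0000 + -4.8330) = (3.3841, -4.8330)
link 1: phi[1] = -55 + 60 = 5 deg
  cos(5 deg) = 0.9962, sin(5 deg) = 0.0872
  joint[2] = (3.3841, -4.8330) + 10.7 * (0.9962, 0.0872) = (3.3841 + 10.6593, -4.8330 + 0.9326) = (14.0434, -3.9004)
End effector: (14.0434, -3.9004)

Answer: 14.0434 -3.9004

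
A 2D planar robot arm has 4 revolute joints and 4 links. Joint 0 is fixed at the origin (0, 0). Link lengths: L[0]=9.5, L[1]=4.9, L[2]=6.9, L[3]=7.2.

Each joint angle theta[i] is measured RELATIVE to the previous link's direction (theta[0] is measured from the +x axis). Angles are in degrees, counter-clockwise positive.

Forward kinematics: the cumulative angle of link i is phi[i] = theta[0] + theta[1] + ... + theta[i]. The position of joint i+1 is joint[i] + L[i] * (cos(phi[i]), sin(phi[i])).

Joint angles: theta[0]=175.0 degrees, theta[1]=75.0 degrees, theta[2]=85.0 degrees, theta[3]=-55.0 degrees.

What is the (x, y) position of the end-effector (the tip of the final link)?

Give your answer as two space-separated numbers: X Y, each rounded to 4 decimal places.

joint[0] = (0.0000, 0.0000)  (base)
link 0: phi[0] = 175 = 175 deg
  cos(175 deg) = -0.9962, sin(175 deg) = 0.0872
  joint[1] = (0.0000, 0.0000) + 9.5 * (-0.9962, 0.0872) = (0.0000 + -9.4638, 0.0000 + 0.8280) = (-9.4638, 0.8280)
link 1: phi[1] = 175 + 75 = 250 deg
  cos(250 deg) = -0.3420, sin(250 deg) = -0.9397
  joint[2] = (-9.4638, 0.8280) + 4.9 * (-0.3420, -0.9397) = (-9.4638 + -1.6759, 0.8280 + -4.6045) = (-11.1397, -3.7765)
link 2: phi[2] = 175 + 75 + 85 = 335 deg
  cos(335 deg) = 0.9063, sin(335 deg) = -0.4226
  joint[3] = (-11.1397, -3.7765) + 6.9 * (0.9063, -0.4226) = (-11.1397 + 6.2535, -3.7765 + -2.9161) = (-4.8862, -6.6926)
link 3: phi[3] = 175 + 75 + 85 + -55 = 280 deg
  cos(280 deg) = 0.1736, sin(280 deg) = -0.9848
  joint[4] = (-4.8862, -6.6926) + 7.2 * (0.1736, -0.9848) = (-4.8862 + 1.2503, -6.6926 + -7.0906) = (-3.6360, -13.7832)
End effector: (-3.6360, -13.7832)

Answer: -3.6360 -13.7832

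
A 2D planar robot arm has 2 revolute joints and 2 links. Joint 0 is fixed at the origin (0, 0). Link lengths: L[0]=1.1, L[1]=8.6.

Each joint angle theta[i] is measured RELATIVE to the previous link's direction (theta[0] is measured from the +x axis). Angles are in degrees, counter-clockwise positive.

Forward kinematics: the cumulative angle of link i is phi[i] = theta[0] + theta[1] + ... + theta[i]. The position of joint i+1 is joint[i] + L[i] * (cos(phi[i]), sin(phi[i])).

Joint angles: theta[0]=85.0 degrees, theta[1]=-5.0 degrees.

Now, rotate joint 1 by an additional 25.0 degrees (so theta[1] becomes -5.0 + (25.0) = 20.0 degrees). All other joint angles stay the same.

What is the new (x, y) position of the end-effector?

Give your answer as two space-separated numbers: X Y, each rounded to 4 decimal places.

joint[0] = (0.0000, 0.0000)  (base)
link 0: phi[0] = 85 = 85 deg
  cos(85 deg) = 0.0872, sin(85 deg) = 0.9962
  joint[1] = (0.0000, 0.0000) + 1.1 * (0.0872, 0.9962) = (0.0000 + 0.0959, 0.0000 + 1.0958) = (0.0959, 1.0958)
link 1: phi[1] = 85 + 20 = 105 deg
  cos(105 deg) = -0.2588, sin(105 deg) = 0.9659
  joint[2] = (0.0959, 1.0958) + 8.6 * (-0.2588, 0.9659) = (0.0959 + -2.2258, 1.0958 + 8.3070) = (-2.1300, 9.4028)
End effector: (-2.1300, 9.4028)

Answer: -2.1300 9.4028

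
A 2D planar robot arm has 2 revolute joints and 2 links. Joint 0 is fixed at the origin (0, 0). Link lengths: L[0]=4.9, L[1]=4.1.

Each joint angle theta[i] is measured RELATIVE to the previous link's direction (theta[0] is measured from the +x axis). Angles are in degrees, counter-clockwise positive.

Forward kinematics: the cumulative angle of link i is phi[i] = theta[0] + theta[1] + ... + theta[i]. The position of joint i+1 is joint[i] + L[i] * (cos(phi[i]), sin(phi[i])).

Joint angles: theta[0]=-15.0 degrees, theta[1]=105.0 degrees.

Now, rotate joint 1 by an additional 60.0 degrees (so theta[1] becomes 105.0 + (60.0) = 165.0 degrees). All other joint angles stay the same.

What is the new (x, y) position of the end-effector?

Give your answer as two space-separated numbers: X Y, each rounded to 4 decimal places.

joint[0] = (0.0000, 0.0000)  (base)
link 0: phi[0] = -15 = -15 deg
  cos(-15 deg) = 0.9659, sin(-15 deg) = -0.2588
  joint[1] = (0.0000, 0.0000) + 4.9 * (0.9659, -0.2588) = (0.0000 + 4.7330, 0.0000 + -1.2682) = (4.7330, -1.2682)
link 1: phi[1] = -15 + 165 = 150 deg
  cos(150 deg) = -0.8660, sin(150 deg) = 0.5000
  joint[2] = (4.7330, -1.2682) + 4.1 * (-0.8660, 0.5000) = (4.7330 + -3.5507, -1.2682 + 2.0500) = (1.1823, 0.7818)
End effector: (1.1823, 0.7818)

Answer: 1.1823 0.7818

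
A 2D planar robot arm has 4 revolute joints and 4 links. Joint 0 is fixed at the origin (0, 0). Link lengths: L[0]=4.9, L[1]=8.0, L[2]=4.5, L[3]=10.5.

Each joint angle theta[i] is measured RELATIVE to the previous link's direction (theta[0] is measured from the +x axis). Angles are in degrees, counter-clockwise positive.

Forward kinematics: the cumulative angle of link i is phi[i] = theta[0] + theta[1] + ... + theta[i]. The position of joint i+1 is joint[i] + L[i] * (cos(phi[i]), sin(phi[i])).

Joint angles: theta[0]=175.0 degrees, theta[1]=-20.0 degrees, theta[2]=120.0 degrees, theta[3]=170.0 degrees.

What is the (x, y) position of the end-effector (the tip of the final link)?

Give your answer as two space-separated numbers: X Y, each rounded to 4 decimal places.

Answer: -10.8245 9.7852

Derivation:
joint[0] = (0.0000, 0.0000)  (base)
link 0: phi[0] = 175 = 175 deg
  cos(175 deg) = -0.9962, sin(175 deg) = 0.0872
  joint[1] = (0.0000, 0.0000) + 4.9 * (-0.9962, 0.0872) = (0.0000 + -4.8814, 0.0000 + 0.4271) = (-4.8814, 0.4271)
link 1: phi[1] = 175 + -20 = 155 deg
  cos(155 deg) = -0.9063, sin(155 deg) = 0.4226
  joint[2] = (-4.8814, 0.4271) + 8 * (-0.9063, 0.4226) = (-4.8814 + -7.2505, 0.4271 + 3.3809) = (-12.1318, 3.8080)
link 2: phi[2] = 175 + -20 + 120 = 275 deg
  cos(275 deg) = 0.0872, sin(275 deg) = -0.9962
  joint[3] = (-12.1318, 3.8080) + 4.5 * (0.0872, -0.9962) = (-12.1318 + 0.3922, 3.8080 + -4.4829) = (-11.7396, -0.6749)
link 3: phi[3] = 175 + -20 + 120 + 170 = 445 deg
  cos(445 deg) = 0.0872, sin(445 deg) = 0.9962
  joint[4] = (-11.7396, -0.6749) + 10.5 * (0.0872, 0.9962) = (-11.7396 + 0.9151, -0.6749 + 10.4600) = (-10.8245, 9.7852)
End effector: (-10.8245, 9.7852)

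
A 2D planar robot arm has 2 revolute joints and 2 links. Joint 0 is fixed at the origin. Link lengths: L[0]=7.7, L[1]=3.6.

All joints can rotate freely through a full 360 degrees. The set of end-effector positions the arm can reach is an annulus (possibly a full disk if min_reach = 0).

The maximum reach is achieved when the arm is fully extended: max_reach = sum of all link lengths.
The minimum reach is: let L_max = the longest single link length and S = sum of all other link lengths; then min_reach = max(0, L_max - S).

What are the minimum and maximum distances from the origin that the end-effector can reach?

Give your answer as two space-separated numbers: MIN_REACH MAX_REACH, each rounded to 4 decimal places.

Link lengths: [7.7, 3.6]
max_reach = 7.7 + 3.6 = 11.3
L_max = max([7.7, 3.6]) = 7.7
S (sum of others) = 11.3 - 7.7 = 3.6
min_reach = max(0, 7.7 - 3.6) = max(0, 4.1) = 4.1

Answer: 4.1000 11.3000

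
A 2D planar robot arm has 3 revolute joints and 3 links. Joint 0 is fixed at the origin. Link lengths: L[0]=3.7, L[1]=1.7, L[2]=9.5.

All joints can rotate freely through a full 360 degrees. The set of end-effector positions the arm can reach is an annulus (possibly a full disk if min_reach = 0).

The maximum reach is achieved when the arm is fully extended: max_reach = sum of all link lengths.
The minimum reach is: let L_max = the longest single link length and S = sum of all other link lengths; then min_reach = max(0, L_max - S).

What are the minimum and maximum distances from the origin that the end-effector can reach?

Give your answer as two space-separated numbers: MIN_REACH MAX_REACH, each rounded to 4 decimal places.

Answer: 4.1000 14.9000

Derivation:
Link lengths: [3.7, 1.7, 9.5]
max_reach = 3.7 + 1.7 + 9.5 = 14.9
L_max = max([3.7, 1.7, 9.5]) = 9.5
S (sum of others) = 14.9 - 9.5 = 5.4
min_reach = max(0, 9.5 - 5.4) = max(0, 4.1) = 4.1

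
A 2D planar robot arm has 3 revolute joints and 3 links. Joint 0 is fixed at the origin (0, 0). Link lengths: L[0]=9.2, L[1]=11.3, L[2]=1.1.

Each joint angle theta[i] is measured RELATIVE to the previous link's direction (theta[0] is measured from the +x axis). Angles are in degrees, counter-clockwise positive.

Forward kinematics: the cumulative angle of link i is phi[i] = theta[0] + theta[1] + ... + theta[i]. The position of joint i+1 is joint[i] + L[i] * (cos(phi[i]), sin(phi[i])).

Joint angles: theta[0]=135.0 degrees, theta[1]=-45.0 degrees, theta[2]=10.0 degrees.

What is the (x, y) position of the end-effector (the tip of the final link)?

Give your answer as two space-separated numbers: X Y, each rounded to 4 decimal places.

Answer: -6.6964 18.8887

Derivation:
joint[0] = (0.0000, 0.0000)  (base)
link 0: phi[0] = 135 = 135 deg
  cos(135 deg) = -0.7071, sin(135 deg) = 0.7071
  joint[1] = (0.0000, 0.0000) + 9.2 * (-0.7071, 0.7071) = (0.0000 + -6.5054, 0.0000 + 6.5054) = (-6.5054, 6.5054)
link 1: phi[1] = 135 + -45 = 90 deg
  cos(90 deg) = 0.0000, sin(90 deg) = 1.0000
  joint[2] = (-6.5054, 6.5054) + 11.3 * (0.0000, 1.0000) = (-6.5054 + 0.0000, 6.5054 + 11.3000) = (-6.5054, 17.8054)
link 2: phi[2] = 135 + -45 + 10 = 100 deg
  cos(100 deg) = -0.1736, sin(100 deg) = 0.9848
  joint[3] = (-6.5054, 17.8054) + 1.1 * (-0.1736, 0.9848) = (-6.5054 + -0.1910, 17.8054 + 1.0833) = (-6.6964, 18.8887)
End effector: (-6.6964, 18.8887)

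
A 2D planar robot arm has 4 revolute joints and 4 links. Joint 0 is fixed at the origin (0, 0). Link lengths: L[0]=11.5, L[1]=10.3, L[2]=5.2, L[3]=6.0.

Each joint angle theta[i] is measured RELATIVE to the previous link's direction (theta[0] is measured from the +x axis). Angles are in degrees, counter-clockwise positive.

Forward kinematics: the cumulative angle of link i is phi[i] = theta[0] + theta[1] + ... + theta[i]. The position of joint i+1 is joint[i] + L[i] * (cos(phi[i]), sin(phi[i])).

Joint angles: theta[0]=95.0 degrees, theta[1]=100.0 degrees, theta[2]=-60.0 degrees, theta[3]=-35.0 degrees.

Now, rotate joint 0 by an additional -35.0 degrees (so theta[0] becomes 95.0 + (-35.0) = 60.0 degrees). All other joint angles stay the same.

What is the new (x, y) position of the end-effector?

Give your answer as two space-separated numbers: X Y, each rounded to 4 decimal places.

joint[0] = (0.0000, 0.0000)  (base)
link 0: phi[0] = 60 = 60 deg
  cos(60 deg) = 0.5000, sin(60 deg) = 0.8660
  joint[1] = (0.0000, 0.0000) + 11.5 * (0.5000, 0.8660) = (0.0000 + 5.7500, 0.0000 + 9.9593) = (5.7500, 9.9593)
link 1: phi[1] = 60 + 100 = 160 deg
  cos(160 deg) = -0.9397, sin(160 deg) = 0.3420
  joint[2] = (5.7500, 9.9593) + 10.3 * (-0.9397, 0.3420) = (5.7500 + -9.6788, 9.9593 + 3.5228) = (-3.9288, 13.4821)
link 2: phi[2] = 60 + 100 + -60 = 100 deg
  cos(100 deg) = -0.1736, sin(100 deg) = 0.9848
  joint[3] = (-3.9288, 13.4821) + 5.2 * (-0.1736, 0.9848) = (-3.9288 + -0.9030, 13.4821 + 5.1210) = (-4.8318, 18.6031)
link 3: phi[3] = 60 + 100 + -60 + -35 = 65 deg
  cos(65 deg) = 0.4226, sin(65 deg) = 0.9063
  joint[4] = (-4.8318, 18.6031) + 6 * (0.4226, 0.9063) = (-4.8318 + 2.5357, 18.6031 + 5.4378) = (-2.2961, 24.0409)
End effector: (-2.2961, 24.0409)

Answer: -2.2961 24.0409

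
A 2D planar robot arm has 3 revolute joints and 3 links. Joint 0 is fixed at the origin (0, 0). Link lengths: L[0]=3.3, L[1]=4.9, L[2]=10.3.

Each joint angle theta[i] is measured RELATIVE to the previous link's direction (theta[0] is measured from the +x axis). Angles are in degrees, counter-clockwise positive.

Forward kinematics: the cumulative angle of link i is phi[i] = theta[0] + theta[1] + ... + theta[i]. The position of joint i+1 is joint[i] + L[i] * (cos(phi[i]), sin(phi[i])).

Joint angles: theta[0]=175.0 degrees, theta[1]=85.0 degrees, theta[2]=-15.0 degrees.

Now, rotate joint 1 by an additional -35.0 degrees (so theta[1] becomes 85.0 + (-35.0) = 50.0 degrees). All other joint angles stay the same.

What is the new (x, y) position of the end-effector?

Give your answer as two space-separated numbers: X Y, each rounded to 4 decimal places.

Answer: -15.6723 -8.3272

Derivation:
joint[0] = (0.0000, 0.0000)  (base)
link 0: phi[0] = 175 = 175 deg
  cos(175 deg) = -0.9962, sin(175 deg) = 0.0872
  joint[1] = (0.0000, 0.0000) + 3.3 * (-0.9962, 0.0872) = (0.0000 + -3.2874, 0.0000 + 0.2876) = (-3.2874, 0.2876)
link 1: phi[1] = 175 + 50 = 225 deg
  cos(225 deg) = -0.7071, sin(225 deg) = -0.7071
  joint[2] = (-3.2874, 0.2876) + 4.9 * (-0.7071, -0.7071) = (-3.2874 + -3.4648, 0.2876 + -3.4648) = (-6.7523, -3.1772)
link 2: phi[2] = 175 + 50 + -15 = 210 deg
  cos(210 deg) = -0.8660, sin(210 deg) = -0.5000
  joint[3] = (-6.7523, -3.1772) + 10.3 * (-0.8660, -0.5000) = (-6.7523 + -8.9201, -3.1772 + -5.1500) = (-15.6723, -8.3272)
End effector: (-15.6723, -8.3272)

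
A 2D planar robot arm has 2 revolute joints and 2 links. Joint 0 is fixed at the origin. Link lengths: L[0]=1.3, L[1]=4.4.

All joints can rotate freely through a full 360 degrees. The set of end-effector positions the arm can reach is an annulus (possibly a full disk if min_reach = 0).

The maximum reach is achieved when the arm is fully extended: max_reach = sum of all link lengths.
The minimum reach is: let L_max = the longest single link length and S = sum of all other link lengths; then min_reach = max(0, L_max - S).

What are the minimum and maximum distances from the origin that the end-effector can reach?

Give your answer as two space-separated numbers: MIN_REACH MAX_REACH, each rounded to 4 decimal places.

Answer: 3.1000 5.7000

Derivation:
Link lengths: [1.3, 4.4]
max_reach = 1.3 + 4.4 = 5.7
L_max = max([1.3, 4.4]) = 4.4
S (sum of others) = 5.7 - 4.4 = 1.3
min_reach = max(0, 4.4 - 1.3) = max(0, 3.1) = 3.1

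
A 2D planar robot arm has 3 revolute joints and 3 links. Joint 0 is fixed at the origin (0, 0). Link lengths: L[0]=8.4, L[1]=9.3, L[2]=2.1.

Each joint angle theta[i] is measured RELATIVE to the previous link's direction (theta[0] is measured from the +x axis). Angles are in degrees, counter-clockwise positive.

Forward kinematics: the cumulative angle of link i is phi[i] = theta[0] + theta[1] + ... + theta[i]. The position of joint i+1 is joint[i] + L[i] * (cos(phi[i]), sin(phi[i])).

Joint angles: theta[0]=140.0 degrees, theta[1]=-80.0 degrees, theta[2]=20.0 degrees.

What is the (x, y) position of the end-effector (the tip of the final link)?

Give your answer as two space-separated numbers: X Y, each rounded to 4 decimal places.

Answer: -1.4201 15.5215

Derivation:
joint[0] = (0.0000, 0.0000)  (base)
link 0: phi[0] = 140 = 140 deg
  cos(140 deg) = -0.7660, sin(140 deg) = 0.6428
  joint[1] = (0.0000, 0.0000) + 8.4 * (-0.7660, 0.6428) = (0.0000 + -6.4348, 0.0000 + 5.3994) = (-6.4348, 5.3994)
link 1: phi[1] = 140 + -80 = 60 deg
  cos(60 deg) = 0.5000, sin(60 deg) = 0.8660
  joint[2] = (-6.4348, 5.3994) + 9.3 * (0.5000, 0.8660) = (-6.4348 + 4.6500, 5.3994 + 8.0540) = (-1.7848, 13.4535)
link 2: phi[2] = 140 + -80 + 20 = 80 deg
  cos(80 deg) = 0.1736, sin(80 deg) = 0.9848
  joint[3] = (-1.7848, 13.4535) + 2.1 * (0.1736, 0.9848) = (-1.7848 + 0.3647, 13.4535 + 2.0681) = (-1.4201, 15.5215)
End effector: (-1.4201, 15.5215)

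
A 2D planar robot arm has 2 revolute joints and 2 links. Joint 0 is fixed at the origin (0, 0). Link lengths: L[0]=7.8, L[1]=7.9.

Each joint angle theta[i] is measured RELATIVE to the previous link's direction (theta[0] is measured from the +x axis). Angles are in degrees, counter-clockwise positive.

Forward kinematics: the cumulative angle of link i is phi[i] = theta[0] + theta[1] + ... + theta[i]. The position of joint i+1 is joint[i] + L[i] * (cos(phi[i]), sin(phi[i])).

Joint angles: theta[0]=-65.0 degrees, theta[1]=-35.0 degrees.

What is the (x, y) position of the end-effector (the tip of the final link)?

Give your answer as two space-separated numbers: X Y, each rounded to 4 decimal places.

Answer: 1.9246 -14.8492

Derivation:
joint[0] = (0.0000, 0.0000)  (base)
link 0: phi[0] = -65 = -65 deg
  cos(-65 deg) = 0.4226, sin(-65 deg) = -0.9063
  joint[1] = (0.0000, 0.0000) + 7.8 * (0.4226, -0.9063) = (0.0000 + 3.2964, 0.0000 + -7.0692) = (3.2964, -7.0692)
link 1: phi[1] = -65 + -35 = -100 deg
  cos(-100 deg) = -0.1736, sin(-100 deg) = -0.9848
  joint[2] = (3.2964, -7.0692) + 7.9 * (-0.1736, -0.9848) = (3.2964 + -1.3718, -7.0692 + -7.7800) = (1.9246, -14.8492)
End effector: (1.9246, -14.8492)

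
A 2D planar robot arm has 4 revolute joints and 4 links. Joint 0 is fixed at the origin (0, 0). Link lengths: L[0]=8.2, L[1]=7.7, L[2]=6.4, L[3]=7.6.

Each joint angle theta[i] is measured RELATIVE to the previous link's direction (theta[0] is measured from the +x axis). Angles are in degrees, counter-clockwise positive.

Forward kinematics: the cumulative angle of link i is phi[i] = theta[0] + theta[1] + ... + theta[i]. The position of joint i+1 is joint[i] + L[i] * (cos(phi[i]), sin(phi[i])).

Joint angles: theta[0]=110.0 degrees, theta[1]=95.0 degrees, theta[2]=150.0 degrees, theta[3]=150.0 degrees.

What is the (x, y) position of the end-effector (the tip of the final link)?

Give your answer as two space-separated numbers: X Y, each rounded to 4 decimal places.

Answer: -9.6330 8.2527

Derivation:
joint[0] = (0.0000, 0.0000)  (base)
link 0: phi[0] = 110 = 110 deg
  cos(110 deg) = -0.3420, sin(110 deg) = 0.9397
  joint[1] = (0.0000, 0.0000) + 8.2 * (-0.3420, 0.9397) = (0.0000 + -2.8046, 0.0000 + 7.7055) = (-2.8046, 7.7055)
link 1: phi[1] = 110 + 95 = 205 deg
  cos(205 deg) = -0.9063, sin(205 deg) = -0.4226
  joint[2] = (-2.8046, 7.7055) + 7.7 * (-0.9063, -0.4226) = (-2.8046 + -6.9786, 7.7055 + -3.2542) = (-9.7831, 4.4513)
link 2: phi[2] = 110 + 95 + 150 = 355 deg
  cos(355 deg) = 0.9962, sin(355 deg) = -0.0872
  joint[3] = (-9.7831, 4.4513) + 6.4 * (0.9962, -0.0872) = (-9.7831 + 6.3756, 4.4513 + -0.5578) = (-3.4075, 3.8935)
link 3: phi[3] = 110 + 95 + 150 + 150 = 505 deg
  cos(505 deg) = -0.8192, sin(505 deg) = 0.5736
  joint[4] = (-3.4075, 3.8935) + 7.6 * (-0.8192, 0.5736) = (-3.4075 + -6.2256, 3.8935 + 4.3592) = (-9.6330, 8.2527)
End effector: (-9.6330, 8.2527)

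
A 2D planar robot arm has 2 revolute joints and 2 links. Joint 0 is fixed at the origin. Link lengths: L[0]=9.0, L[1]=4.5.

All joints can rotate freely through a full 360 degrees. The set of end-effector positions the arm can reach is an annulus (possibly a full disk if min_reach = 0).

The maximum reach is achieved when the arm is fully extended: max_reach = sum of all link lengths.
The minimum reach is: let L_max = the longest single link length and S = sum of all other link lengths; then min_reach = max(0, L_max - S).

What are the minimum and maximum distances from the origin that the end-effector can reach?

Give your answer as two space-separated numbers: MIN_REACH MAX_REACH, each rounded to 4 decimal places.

Answer: 4.5000 13.5000

Derivation:
Link lengths: [9.0, 4.5]
max_reach = 9 + 4.5 = 13.5
L_max = max([9.0, 4.5]) = 9
S (sum of others) = 13.5 - 9 = 4.5
min_reach = max(0, 9 - 4.5) = max(0, 4.5) = 4.5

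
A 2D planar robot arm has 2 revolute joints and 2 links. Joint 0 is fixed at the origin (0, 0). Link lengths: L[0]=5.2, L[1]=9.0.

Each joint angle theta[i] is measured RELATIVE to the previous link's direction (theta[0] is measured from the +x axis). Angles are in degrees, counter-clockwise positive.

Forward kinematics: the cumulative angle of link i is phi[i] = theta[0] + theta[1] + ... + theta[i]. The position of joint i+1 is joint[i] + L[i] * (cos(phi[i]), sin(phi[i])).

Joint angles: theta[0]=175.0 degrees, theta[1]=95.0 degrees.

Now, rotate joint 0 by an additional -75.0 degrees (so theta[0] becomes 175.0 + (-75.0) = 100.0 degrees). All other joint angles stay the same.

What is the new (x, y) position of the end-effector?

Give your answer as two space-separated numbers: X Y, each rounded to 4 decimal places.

Answer: -9.5963 2.7916

Derivation:
joint[0] = (0.0000, 0.0000)  (base)
link 0: phi[0] = 100 = 100 deg
  cos(100 deg) = -0.1736, sin(100 deg) = 0.9848
  joint[1] = (0.0000, 0.0000) + 5.2 * (-0.1736, 0.9848) = (0.0000 + -0.9030, 0.0000 + 5.1210) = (-0.9030, 5.1210)
link 1: phi[1] = 100 + 95 = 195 deg
  cos(195 deg) = -0.9659, sin(195 deg) = -0.2588
  joint[2] = (-0.9030, 5.1210) + 9 * (-0.9659, -0.2588) = (-0.9030 + -8.6933, 5.1210 + -2.3294) = (-9.5963, 2.7916)
End effector: (-9.5963, 2.7916)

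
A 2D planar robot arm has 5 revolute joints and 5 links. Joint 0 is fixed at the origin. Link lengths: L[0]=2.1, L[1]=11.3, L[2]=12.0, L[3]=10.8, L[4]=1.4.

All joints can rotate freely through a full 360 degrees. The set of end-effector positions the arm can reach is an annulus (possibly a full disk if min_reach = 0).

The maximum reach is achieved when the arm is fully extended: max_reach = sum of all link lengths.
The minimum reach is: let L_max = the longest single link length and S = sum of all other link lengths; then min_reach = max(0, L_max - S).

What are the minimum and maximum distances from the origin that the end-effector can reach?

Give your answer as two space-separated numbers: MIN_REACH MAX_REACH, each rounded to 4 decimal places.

Link lengths: [2.1, 11.3, 12.0, 10.8, 1.4]
max_reach = 2.1 + 11.3 + 12 + 10.8 + 1.4 = 37.6
L_max = max([2.1, 11.3, 12.0, 10.8, 1.4]) = 12
S (sum of others) = 37.6 - 12 = 25.6
min_reach = max(0, 12 - 25.6) = max(0, -13.6) = 0

Answer: 0.0000 37.6000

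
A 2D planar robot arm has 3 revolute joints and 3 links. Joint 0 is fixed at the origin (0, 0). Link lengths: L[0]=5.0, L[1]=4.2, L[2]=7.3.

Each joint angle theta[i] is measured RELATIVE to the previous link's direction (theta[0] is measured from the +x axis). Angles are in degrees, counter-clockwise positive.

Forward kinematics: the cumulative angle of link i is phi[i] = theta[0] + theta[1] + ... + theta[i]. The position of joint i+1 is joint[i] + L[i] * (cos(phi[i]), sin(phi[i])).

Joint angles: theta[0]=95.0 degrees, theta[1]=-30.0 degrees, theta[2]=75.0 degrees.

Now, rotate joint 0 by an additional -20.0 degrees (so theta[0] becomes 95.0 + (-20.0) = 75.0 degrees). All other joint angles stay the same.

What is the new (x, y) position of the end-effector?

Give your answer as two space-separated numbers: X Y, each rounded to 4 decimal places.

joint[0] = (0.0000, 0.0000)  (base)
link 0: phi[0] = 75 = 75 deg
  cos(75 deg) = 0.2588, sin(75 deg) = 0.9659
  joint[1] = (0.0000, 0.0000) + 5 * (0.2588, 0.9659) = (0.0000 + 1.2941, 0.0000 + 4.8296) = (1.2941, 4.8296)
link 1: phi[1] = 75 + -30 = 45 deg
  cos(45 deg) = 0.7071, sin(45 deg) = 0.7071
  joint[2] = (1.2941, 4.8296) + 4.2 * (0.7071, 0.7071) = (1.2941 + 2.9698, 4.8296 + 2.9698) = (4.2639, 7.7995)
link 2: phi[2] = 75 + -30 + 75 = 120 deg
  cos(120 deg) = -0.5000, sin(120 deg) = 0.8660
  joint[3] = (4.2639, 7.7995) + 7.3 * (-0.5000, 0.8660) = (4.2639 + -3.6500, 7.7995 + 6.3220) = (0.6139, 14.1215)
End effector: (0.6139, 14.1215)

Answer: 0.6139 14.1215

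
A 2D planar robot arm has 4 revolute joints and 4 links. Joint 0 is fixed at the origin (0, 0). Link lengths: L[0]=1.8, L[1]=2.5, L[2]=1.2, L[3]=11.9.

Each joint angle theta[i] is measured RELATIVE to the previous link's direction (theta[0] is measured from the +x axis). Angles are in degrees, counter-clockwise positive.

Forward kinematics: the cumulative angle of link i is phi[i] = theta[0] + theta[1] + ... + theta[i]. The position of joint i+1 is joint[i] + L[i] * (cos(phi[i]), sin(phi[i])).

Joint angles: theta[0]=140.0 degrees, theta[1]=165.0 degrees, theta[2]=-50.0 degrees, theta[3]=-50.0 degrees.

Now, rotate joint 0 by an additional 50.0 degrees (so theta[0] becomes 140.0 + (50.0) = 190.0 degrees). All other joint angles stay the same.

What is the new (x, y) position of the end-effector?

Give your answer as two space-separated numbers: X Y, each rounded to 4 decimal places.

joint[0] = (0.0000, 0.0000)  (base)
link 0: phi[0] = 190 = 190 deg
  cos(190 deg) = -0.9848, sin(190 deg) = -0.1736
  joint[1] = (0.0000, 0.0000) + 1.8 * (-0.9848, -0.1736) = (0.0000 + -1.7727, 0.0000 + -0.3126) = (-1.7727, -0.3126)
link 1: phi[1] = 190 + 165 = 355 deg
  cos(355 deg) = 0.9962, sin(355 deg) = -0.0872
  joint[2] = (-1.7727, -0.3126) + 2.5 * (0.9962, -0.0872) = (-1.7727 + 2.4905, -0.3126 + -0.2179) = (0.7178, -0.5305)
link 2: phi[2] = 190 + 165 + -50 = 305 deg
  cos(305 deg) = 0.5736, sin(305 deg) = -0.8192
  joint[3] = (0.7178, -0.5305) + 1.2 * (0.5736, -0.8192) = (0.7178 + 0.6883, -0.5305 + -0.9830) = (1.4061, -1.5134)
link 3: phi[3] = 190 + 165 + -50 + -50 = 255 deg
  cos(255 deg) = -0.2588, sin(255 deg) = -0.9659
  joint[4] = (1.4061, -1.5134) + 11.9 * (-0.2588, -0.9659) = (1.4061 + -3.0799, -1.5134 + -11.4945) = (-1.6738, -13.0080)
End effector: (-1.6738, -13.0080)

Answer: -1.6738 -13.0080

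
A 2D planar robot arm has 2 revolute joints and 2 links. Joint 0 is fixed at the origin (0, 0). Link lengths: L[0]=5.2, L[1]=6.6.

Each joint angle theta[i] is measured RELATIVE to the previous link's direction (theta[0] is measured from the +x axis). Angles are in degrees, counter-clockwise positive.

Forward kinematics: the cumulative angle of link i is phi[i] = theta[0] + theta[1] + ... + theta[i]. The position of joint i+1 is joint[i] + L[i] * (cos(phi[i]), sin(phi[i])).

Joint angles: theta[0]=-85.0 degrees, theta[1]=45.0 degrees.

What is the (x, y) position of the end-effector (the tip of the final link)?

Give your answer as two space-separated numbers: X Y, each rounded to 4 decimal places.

Answer: 5.5091 -9.4226

Derivation:
joint[0] = (0.0000, 0.0000)  (base)
link 0: phi[0] = -85 = -85 deg
  cos(-85 deg) = 0.0872, sin(-85 deg) = -0.9962
  joint[1] = (0.0000, 0.0000) + 5.2 * (0.0872, -0.9962) = (0.0000 + 0.4532, 0.0000 + -5.1802) = (0.4532, -5.1802)
link 1: phi[1] = -85 + 45 = -40 deg
  cos(-40 deg) = 0.7660, sin(-40 deg) = -0.6428
  joint[2] = (0.4532, -5.1802) + 6.6 * (0.7660, -0.6428) = (0.4532 + 5.0559, -5.1802 + -4.2424) = (5.5091, -9.4226)
End effector: (5.5091, -9.4226)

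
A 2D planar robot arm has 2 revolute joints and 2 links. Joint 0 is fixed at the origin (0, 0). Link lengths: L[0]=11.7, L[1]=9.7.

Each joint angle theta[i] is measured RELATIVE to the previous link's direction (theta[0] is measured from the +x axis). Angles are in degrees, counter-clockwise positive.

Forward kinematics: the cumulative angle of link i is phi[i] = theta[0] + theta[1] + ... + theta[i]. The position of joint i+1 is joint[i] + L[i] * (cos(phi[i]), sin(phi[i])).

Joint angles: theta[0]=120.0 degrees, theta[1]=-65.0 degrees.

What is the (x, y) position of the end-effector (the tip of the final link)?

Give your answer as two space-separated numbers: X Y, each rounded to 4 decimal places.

joint[0] = (0.0000, 0.0000)  (base)
link 0: phi[0] = 120 = 120 deg
  cos(120 deg) = -0.5000, sin(120 deg) = 0.8660
  joint[1] = (0.0000, 0.0000) + 11.7 * (-0.5000, 0.8660) = (0.0000 + -5.8500, 0.0000 + 10.1325) = (-5.8500, 10.1325)
link 1: phi[1] = 120 + -65 = 55 deg
  cos(55 deg) = 0.5736, sin(55 deg) = 0.8192
  joint[2] = (-5.8500, 10.1325) + 9.7 * (0.5736, 0.8192) = (-5.8500 + 5.5637, 10.1325 + 7.9458) = (-0.2863, 18.0783)
End effector: (-0.2863, 18.0783)

Answer: -0.2863 18.0783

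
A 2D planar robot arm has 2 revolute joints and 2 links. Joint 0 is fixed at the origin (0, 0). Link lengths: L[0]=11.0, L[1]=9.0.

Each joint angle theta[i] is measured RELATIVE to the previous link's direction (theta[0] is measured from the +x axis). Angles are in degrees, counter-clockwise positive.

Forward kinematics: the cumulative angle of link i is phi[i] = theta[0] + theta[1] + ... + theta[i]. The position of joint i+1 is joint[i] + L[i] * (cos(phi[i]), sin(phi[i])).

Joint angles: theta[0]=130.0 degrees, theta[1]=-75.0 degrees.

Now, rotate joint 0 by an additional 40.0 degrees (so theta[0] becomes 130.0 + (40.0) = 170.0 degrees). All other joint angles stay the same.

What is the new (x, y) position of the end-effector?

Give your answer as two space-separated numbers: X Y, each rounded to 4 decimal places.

joint[0] = (0.0000, 0.0000)  (base)
link 0: phi[0] = 170 = 170 deg
  cos(170 deg) = -0.9848, sin(170 deg) = 0.1736
  joint[1] = (0.0000, 0.0000) + 11 * (-0.9848, 0.1736) = (0.0000 + -10.8329, 0.0000 + 1.9101) = (-10.8329, 1.9101)
link 1: phi[1] = 170 + -75 = 95 deg
  cos(95 deg) = -0.0872, sin(95 deg) = 0.9962
  joint[2] = (-10.8329, 1.9101) + 9 * (-0.0872, 0.9962) = (-10.8329 + -0.7844, 1.9101 + 8.9658) = (-11.6173, 10.8759)
End effector: (-11.6173, 10.8759)

Answer: -11.6173 10.8759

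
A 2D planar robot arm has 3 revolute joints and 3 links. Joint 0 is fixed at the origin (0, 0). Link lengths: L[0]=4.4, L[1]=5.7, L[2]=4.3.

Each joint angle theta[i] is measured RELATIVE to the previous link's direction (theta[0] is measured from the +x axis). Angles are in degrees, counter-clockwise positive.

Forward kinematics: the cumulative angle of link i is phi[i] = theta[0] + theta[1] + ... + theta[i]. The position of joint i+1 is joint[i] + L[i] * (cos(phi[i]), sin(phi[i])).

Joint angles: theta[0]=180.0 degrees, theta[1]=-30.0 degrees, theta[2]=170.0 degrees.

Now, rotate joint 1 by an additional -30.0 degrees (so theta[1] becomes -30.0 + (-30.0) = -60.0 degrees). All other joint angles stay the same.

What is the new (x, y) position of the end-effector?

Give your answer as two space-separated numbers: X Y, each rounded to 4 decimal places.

joint[0] = (0.0000, 0.0000)  (base)
link 0: phi[0] = 180 = 180 deg
  cos(180 deg) = -1.0000, sin(180 deg) = 0.0000
  joint[1] = (0.0000, 0.0000) + 4.4 * (-1.0000, 0.0000) = (0.0000 + -4.4000, 0.0000 + 0.0000) = (-4.4000, 0.0000)
link 1: phi[1] = 180 + -60 = 120 deg
  cos(120 deg) = -0.5000, sin(120 deg) = 0.8660
  joint[2] = (-4.4000, 0.0000) + 5.7 * (-0.5000, 0.8660) = (-4.4000 + -2.8500, 0.0000 + 4.9363) = (-7.2500, 4.9363)
link 2: phi[2] = 180 + -60 + 170 = 290 deg
  cos(290 deg) = 0.3420, sin(290 deg) = -0.9397
  joint[3] = (-7.2500, 4.9363) + 4.3 * (0.3420, -0.9397) = (-7.2500 + 1.4707, 4.9363 + -4.0407) = (-5.7793, 0.8957)
End effector: (-5.7793, 0.8957)

Answer: -5.7793 0.8957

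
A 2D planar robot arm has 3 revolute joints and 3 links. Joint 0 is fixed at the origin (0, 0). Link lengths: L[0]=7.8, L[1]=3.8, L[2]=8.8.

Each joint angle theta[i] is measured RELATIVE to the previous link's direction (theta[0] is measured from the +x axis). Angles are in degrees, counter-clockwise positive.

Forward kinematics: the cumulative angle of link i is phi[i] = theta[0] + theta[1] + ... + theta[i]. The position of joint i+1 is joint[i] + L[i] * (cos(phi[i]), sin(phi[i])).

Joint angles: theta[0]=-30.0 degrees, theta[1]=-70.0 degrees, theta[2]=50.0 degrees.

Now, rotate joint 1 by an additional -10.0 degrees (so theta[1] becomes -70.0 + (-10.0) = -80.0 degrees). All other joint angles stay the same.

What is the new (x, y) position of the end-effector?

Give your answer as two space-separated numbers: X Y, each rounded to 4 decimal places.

Answer: 9.8553 -15.0919

Derivation:
joint[0] = (0.0000, 0.0000)  (base)
link 0: phi[0] = -30 = -30 deg
  cos(-30 deg) = 0.8660, sin(-30 deg) = -0.5000
  joint[1] = (0.0000, 0.0000) + 7.8 * (0.8660, -0.5000) = (0.0000 + 6.7550, 0.0000 + -3.9000) = (6.7550, -3.9000)
link 1: phi[1] = -30 + -80 = -110 deg
  cos(-110 deg) = -0.3420, sin(-110 deg) = -0.9397
  joint[2] = (6.7550, -3.9000) + 3.8 * (-0.3420, -0.9397) = (6.7550 + -1.2997, -3.9000 + -3.5708) = (5.4553, -7.4708)
link 2: phi[2] = -30 + -80 + 50 = -60 deg
  cos(-60 deg) = 0.5000, sin(-60 deg) = -0.8660
  joint[3] = (5.4553, -7.4708) + 8.8 * (0.5000, -0.8660) = (5.4553 + 4.4000, -7.4708 + -7.6210) = (9.8553, -15.0919)
End effector: (9.8553, -15.0919)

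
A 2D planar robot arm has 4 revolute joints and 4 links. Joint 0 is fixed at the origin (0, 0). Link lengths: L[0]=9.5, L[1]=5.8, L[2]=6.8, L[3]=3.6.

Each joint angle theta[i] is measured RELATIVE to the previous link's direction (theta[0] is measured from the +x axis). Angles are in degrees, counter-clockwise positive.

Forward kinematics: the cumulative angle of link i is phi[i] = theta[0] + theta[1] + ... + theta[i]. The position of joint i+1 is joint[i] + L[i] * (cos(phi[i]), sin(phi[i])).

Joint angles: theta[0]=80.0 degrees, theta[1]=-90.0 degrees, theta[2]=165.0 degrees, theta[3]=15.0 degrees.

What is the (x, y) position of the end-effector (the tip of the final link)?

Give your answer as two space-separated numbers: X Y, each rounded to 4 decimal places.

joint[0] = (0.0000, 0.0000)  (base)
link 0: phi[0] = 80 = 80 deg
  cos(80 deg) = 0.1736, sin(80 deg) = 0.9848
  joint[1] = (0.0000, 0.0000) + 9.5 * (0.1736, 0.9848) = (0.0000 + 1.6497, 0.0000 + 9.3557) = (1.6497, 9.3557)
link 1: phi[1] = 80 + -90 = -10 deg
  cos(-10 deg) = 0.9848, sin(-10 deg) = -0.1736
  joint[2] = (1.6497, 9.3557) + 5.8 * (0.9848, -0.1736) = (1.6497 + 5.7119, 9.3557 + -1.0072) = (7.3615, 8.3485)
link 2: phi[2] = 80 + -90 + 165 = 155 deg
  cos(155 deg) = -0.9063, sin(155 deg) = 0.4226
  joint[3] = (7.3615, 8.3485) + 6.8 * (-0.9063, 0.4226) = (7.3615 + -6.1629, 8.3485 + 2.8738) = (1.1986, 11.2223)
link 3: phi[3] = 80 + -90 + 165 + 15 = 170 deg
  cos(170 deg) = -0.9848, sin(170 deg) = 0.1736
  joint[4] = (1.1986, 11.2223) + 3.6 * (-0.9848, 0.1736) = (1.1986 + -3.5453, 11.2223 + 0.6251) = (-2.3467, 11.8475)
End effector: (-2.3467, 11.8475)

Answer: -2.3467 11.8475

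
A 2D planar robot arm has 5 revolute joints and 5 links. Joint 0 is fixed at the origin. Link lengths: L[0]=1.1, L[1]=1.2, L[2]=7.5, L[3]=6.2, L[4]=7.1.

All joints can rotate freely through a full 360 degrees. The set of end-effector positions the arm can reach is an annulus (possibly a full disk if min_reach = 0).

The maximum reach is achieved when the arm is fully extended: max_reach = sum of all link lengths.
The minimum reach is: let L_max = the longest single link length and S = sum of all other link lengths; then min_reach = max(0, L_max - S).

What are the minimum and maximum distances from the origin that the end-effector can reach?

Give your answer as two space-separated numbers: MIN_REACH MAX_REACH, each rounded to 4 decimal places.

Link lengths: [1.1, 1.2, 7.5, 6.2, 7.1]
max_reach = 1.1 + 1.2 + 7.5 + 6.2 + 7.1 = 23.1
L_max = max([1.1, 1.2, 7.5, 6.2, 7.1]) = 7.5
S (sum of others) = 23.1 - 7.5 = 15.6
min_reach = max(0, 7.5 - 15.6) = max(0, -8.1) = 0

Answer: 0.0000 23.1000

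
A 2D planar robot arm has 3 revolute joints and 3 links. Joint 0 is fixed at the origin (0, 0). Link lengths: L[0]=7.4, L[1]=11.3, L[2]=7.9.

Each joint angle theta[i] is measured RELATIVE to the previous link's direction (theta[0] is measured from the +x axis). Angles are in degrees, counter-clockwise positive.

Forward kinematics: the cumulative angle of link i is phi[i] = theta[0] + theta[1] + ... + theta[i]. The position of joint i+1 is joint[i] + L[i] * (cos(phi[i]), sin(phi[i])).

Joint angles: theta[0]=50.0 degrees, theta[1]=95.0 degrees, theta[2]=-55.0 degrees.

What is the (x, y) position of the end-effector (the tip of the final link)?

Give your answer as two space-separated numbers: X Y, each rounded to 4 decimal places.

Answer: -4.4998 20.0501

Derivation:
joint[0] = (0.0000, 0.0000)  (base)
link 0: phi[0] = 50 = 50 deg
  cos(50 deg) = 0.6428, sin(50 deg) = 0.7660
  joint[1] = (0.0000, 0.0000) + 7.4 * (0.6428, 0.7660) = (0.0000 + 4.7566, 0.0000 + 5.6687) = (4.7566, 5.6687)
link 1: phi[1] = 50 + 95 = 145 deg
  cos(145 deg) = -0.8192, sin(145 deg) = 0.5736
  joint[2] = (4.7566, 5.6687) + 11.3 * (-0.8192, 0.5736) = (4.7566 + -9.2564, 5.6687 + 6.4814) = (-4.4998, 12.1501)
link 2: phi[2] = 50 + 95 + -55 = 90 deg
  cos(90 deg) = 0.0000, sin(90 deg) = 1.0000
  joint[3] = (-4.4998, 12.1501) + 7.9 * (0.0000, 1.0000) = (-4.4998 + 0.0000, 12.1501 + 7.9000) = (-4.4998, 20.0501)
End effector: (-4.4998, 20.0501)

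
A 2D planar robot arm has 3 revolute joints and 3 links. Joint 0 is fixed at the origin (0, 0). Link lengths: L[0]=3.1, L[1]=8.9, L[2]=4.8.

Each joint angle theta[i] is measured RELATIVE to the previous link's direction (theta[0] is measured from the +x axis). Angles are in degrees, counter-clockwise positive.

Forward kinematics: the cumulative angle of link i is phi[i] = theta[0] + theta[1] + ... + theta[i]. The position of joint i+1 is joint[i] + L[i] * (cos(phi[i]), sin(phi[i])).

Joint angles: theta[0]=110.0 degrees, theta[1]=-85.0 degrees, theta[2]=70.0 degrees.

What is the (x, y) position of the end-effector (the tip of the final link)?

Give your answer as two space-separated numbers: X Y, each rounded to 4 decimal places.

joint[0] = (0.0000, 0.0000)  (base)
link 0: phi[0] = 110 = 110 deg
  cos(110 deg) = -0.3420, sin(110 deg) = 0.9397
  joint[1] = (0.0000, 0.0000) + 3.1 * (-0.3420, 0.9397) = (0.0000 + -1.0603, 0.0000 + 2.9130) = (-1.0603, 2.9130)
link 1: phi[1] = 110 + -85 = 25 deg
  cos(25 deg) = 0.9063, sin(25 deg) = 0.4226
  joint[2] = (-1.0603, 2.9130) + 8.9 * (0.9063, 0.4226) = (-1.0603 + 8.0661, 2.9130 + 3.7613) = (7.0059, 6.6743)
link 2: phi[2] = 110 + -85 + 70 = 95 deg
  cos(95 deg) = -0.0872, sin(95 deg) = 0.9962
  joint[3] = (7.0059, 6.6743) + 4.8 * (-0.0872, 0.9962) = (7.0059 + -0.4183, 6.6743 + 4.7817) = (6.5875, 11.4561)
End effector: (6.5875, 11.4561)

Answer: 6.5875 11.4561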